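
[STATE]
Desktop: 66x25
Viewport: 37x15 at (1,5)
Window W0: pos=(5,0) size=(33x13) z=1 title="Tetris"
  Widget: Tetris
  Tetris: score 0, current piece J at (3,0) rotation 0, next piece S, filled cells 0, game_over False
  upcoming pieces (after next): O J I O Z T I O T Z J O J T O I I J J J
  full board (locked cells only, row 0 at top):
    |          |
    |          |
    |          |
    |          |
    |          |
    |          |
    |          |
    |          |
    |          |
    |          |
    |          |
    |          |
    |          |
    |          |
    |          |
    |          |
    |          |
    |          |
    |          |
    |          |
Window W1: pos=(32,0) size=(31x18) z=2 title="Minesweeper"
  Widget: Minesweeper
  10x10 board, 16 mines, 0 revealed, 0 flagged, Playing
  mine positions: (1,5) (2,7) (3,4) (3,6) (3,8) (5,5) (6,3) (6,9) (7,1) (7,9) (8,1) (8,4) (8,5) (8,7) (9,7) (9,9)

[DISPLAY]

    ┃          │░░             ┃■■■■■
    ┃          │               ┃■■■■■
    ┃          │               ┃■■■■■
    ┃          │               ┃■■■■■
    ┃          │Score:         ┃■■■■■
    ┃          │0              ┃■■■■■
    ┃          │               ┃■■■■■
    ┗━━━━━━━━━━━━━━━━━━━━━━━━━━┃■■■■■
                               ┃     
                               ┃     
                               ┃     
                               ┃     
                               ┗━━━━━
                                     
                                     


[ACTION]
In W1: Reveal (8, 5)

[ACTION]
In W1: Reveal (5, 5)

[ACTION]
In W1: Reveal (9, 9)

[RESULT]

    ┃          │░░             ┃■■■■■
    ┃          │               ┃■■■■✹
    ┃          │               ┃■■■■■
    ┃          │               ┃■■■■■
    ┃          │Score:         ┃■■■✹■
    ┃          │0              ┃■✹■■■
    ┃          │               ┃■✹■■✹
    ┗━━━━━━━━━━━━━━━━━━━━━━━━━━┃■■■■■
                               ┃     
                               ┃     
                               ┃     
                               ┃     
                               ┗━━━━━
                                     
                                     


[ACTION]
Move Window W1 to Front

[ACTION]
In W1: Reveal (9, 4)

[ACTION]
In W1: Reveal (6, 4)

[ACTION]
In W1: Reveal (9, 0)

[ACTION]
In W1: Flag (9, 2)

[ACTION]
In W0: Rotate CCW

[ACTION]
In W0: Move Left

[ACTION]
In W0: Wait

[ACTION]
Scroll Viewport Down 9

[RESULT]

    ┃          │0              ┃■✹■■■
    ┃          │               ┃■✹■■✹
    ┗━━━━━━━━━━━━━━━━━━━━━━━━━━┃■■■■■
                               ┃     
                               ┃     
                               ┃     
                               ┃     
                               ┗━━━━━
                                     
                                     
                                     
                                     
                                     
                                     
                                     


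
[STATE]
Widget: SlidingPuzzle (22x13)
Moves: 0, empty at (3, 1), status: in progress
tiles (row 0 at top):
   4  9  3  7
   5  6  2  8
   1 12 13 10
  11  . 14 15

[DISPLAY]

┌────┬────┬────┬────┐ 
│  4 │  9 │  3 │  7 │ 
├────┼────┼────┼────┤ 
│  5 │  6 │  2 │  8 │ 
├────┼────┼────┼────┤ 
│  1 │ 12 │ 13 │ 10 │ 
├────┼────┼────┼────┤ 
│ 11 │    │ 14 │ 15 │ 
└────┴────┴────┴────┘ 
Moves: 0              
                      
                      
                      


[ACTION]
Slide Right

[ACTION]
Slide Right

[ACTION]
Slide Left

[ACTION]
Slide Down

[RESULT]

┌────┬────┬────┬────┐ 
│  4 │  9 │  3 │  7 │ 
├────┼────┼────┼────┤ 
│  5 │  6 │  2 │  8 │ 
├────┼────┼────┼────┤ 
│  1 │    │ 13 │ 10 │ 
├────┼────┼────┼────┤ 
│ 11 │ 12 │ 14 │ 15 │ 
└────┴────┴────┴────┘ 
Moves: 3              
                      
                      
                      


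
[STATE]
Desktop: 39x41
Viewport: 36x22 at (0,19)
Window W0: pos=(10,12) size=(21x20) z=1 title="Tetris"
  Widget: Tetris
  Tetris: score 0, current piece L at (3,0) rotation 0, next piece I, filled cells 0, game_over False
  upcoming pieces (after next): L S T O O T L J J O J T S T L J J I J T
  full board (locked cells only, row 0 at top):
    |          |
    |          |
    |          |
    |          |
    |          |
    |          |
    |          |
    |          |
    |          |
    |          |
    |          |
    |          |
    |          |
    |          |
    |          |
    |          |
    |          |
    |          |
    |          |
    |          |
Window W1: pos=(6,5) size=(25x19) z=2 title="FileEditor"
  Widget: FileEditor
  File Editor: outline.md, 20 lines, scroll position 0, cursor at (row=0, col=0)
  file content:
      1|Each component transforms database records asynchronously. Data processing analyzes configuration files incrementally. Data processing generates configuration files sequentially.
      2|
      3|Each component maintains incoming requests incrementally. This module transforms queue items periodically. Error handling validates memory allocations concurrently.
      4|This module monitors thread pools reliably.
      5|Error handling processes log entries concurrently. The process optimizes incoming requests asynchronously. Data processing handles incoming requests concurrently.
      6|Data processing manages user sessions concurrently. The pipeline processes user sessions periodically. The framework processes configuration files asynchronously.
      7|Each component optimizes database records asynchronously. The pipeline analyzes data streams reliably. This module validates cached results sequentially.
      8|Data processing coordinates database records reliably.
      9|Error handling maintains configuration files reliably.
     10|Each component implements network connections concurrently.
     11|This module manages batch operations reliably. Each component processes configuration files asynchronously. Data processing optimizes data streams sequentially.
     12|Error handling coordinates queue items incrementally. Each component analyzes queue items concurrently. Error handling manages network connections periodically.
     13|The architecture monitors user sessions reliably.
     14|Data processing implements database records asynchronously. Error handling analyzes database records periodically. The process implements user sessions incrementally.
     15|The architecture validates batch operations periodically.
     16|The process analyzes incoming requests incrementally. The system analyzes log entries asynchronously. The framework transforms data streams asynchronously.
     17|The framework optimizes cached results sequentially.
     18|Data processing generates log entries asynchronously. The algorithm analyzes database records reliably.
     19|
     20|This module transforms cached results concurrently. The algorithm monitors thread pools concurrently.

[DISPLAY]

      ┃Error handling coordin░┃     
      ┃The architecture monit░┃     
      ┃Data processing implem░┃     
      ┃The architecture valid▼┃     
      ┗━━━━━━━━━━━━━━━━━━━━━━━┛     
          ┃          │        ┃     
          ┃          │        ┃     
          ┃          │        ┃     
          ┃          │        ┃     
          ┃          │        ┃     
          ┃          │        ┃     
          ┃          │        ┃     
          ┗━━━━━━━━━━━━━━━━━━━┛     
                                    
                                    
                                    
                                    
                                    
                                    
                                    
                                    
                                    


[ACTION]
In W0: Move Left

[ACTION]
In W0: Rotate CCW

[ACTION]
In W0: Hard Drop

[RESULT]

      ┃Error handling coordin░┃     
      ┃The architecture monit░┃     
      ┃Data processing implem░┃     
      ┃The architecture valid▼┃     
      ┗━━━━━━━━━━━━━━━━━━━━━━━┛     
          ┃          │        ┃     
          ┃          │        ┃     
          ┃          │        ┃     
          ┃          │        ┃     
          ┃  ▒▒      │        ┃     
          ┃   ▒      │        ┃     
          ┃   ▒      │        ┃     
          ┗━━━━━━━━━━━━━━━━━━━┛     
                                    
                                    
                                    
                                    
                                    
                                    
                                    
                                    
                                    


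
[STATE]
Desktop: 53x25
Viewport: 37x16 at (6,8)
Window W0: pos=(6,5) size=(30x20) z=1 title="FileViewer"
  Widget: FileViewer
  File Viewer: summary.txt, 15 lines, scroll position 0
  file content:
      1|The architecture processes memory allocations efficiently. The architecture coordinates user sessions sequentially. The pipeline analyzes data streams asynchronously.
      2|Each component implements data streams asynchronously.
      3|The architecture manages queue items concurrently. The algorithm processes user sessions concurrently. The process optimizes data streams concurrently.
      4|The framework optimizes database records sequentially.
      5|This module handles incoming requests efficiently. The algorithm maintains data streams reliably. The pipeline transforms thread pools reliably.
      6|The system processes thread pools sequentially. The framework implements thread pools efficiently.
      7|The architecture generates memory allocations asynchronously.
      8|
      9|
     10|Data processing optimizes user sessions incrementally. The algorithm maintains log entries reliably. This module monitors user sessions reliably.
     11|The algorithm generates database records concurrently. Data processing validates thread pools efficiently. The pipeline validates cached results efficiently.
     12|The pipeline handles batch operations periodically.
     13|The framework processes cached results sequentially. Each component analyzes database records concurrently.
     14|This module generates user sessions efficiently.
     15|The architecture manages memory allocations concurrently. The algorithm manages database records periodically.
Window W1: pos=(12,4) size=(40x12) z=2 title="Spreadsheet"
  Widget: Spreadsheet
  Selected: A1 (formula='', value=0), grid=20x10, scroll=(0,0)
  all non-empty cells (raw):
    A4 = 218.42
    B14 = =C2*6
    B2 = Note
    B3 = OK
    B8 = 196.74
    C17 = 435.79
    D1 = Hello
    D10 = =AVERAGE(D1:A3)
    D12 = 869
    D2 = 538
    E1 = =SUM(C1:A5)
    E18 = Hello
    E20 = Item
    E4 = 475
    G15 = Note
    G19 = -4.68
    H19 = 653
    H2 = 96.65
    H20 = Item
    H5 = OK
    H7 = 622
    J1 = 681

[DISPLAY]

┃The a┃       A       B       C      
┃Each ┃------------------------------
┃The a┃  1      [0]       0       0He
┃The f┃  2        0Note           0  
┃This ┃  3        0OK             0  
┃The s┃  4   218.42       0       0  
┃The a┃  5        0       0       0  
┃     ┗━━━━━━━━━━━━━━━━━━━━━━━━━━━━━━
┃                           ░┃       
┃Data processing optimizes u░┃       
┃The algorithm generates dat░┃       
┃The pipeline handles batch ░┃       
┃The framework processes cac░┃       
┃This module generates user ░┃       
┃The architecture manages me░┃       
┃                           ▼┃       


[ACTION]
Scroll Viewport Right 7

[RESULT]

       A       B       C       D     
-------------------------------------
  1      [0]       0       0Hello    
  2        0Note           0     538 
  3        0OK             0       0 
  4   218.42       0       0       0 
  5        0       0       0       0 
━━━━━━━━━━━━━━━━━━━━━━━━━━━━━━━━━━━━━
                     ░┃              
rocessing optimizes u░┃              
gorithm generates dat░┃              
peline handles batch ░┃              
amework processes cac░┃              
odule generates user ░┃              
chitecture manages me░┃              
                     ▼┃              


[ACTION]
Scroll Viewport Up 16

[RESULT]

                                     
                                     
                                     
                                     
━━━━━━━━━━━━━━━━━━━━━━━━━━━━━━━━━━━━━
 Spreadsheet                         
─────────────────────────────────────
A1:                                  
       A       B       C       D     
-------------------------------------
  1      [0]       0       0Hello    
  2        0Note           0     538 
  3        0OK             0       0 
  4   218.42       0       0       0 
  5        0       0       0       0 
━━━━━━━━━━━━━━━━━━━━━━━━━━━━━━━━━━━━━


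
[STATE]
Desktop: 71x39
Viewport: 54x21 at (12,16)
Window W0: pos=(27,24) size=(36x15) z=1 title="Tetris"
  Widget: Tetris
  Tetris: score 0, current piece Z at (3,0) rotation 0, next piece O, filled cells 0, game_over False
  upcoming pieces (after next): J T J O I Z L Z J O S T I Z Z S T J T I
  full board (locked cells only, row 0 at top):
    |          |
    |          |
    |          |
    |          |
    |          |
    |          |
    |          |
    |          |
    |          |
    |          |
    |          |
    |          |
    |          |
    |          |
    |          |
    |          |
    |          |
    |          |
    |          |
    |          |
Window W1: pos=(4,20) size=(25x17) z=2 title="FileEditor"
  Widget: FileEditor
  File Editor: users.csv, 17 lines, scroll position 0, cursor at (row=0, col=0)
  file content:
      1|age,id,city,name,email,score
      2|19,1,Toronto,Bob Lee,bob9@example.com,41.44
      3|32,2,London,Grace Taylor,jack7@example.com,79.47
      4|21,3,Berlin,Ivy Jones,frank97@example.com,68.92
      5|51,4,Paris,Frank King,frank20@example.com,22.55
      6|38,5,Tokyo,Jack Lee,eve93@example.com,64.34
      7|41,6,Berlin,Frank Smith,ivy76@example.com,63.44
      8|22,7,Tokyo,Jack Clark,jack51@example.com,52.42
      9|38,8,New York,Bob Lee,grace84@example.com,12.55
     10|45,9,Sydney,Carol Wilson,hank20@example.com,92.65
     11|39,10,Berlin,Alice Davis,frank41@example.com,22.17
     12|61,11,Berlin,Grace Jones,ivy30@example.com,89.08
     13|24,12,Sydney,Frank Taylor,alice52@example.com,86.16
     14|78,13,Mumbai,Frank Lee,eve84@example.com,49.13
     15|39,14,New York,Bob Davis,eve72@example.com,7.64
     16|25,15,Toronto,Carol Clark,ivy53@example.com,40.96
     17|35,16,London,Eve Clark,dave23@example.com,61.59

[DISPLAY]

                                                      
                                                      
                                                      
                                                      
━━━━━━━━━━━━━━━━┓                                     
itor            ┃                                     
────────────────┨                                     
city,name,email▲┃                                     
ronto,Bob Lee,b█┃━━━━━━━━━━━━━━━━━━━━━━━━━━━━━━━━━┓   
ndon,Grace Tayl░┃Tetris                           ┃   
rlin,Ivy Jones,░┃─────────────────────────────────┨   
ris,Frank King,░┃         │Next:                  ┃   
kyo,Jack Lee,ev░┃         │▓▓                     ┃   
rlin,Frank Smit░┃         │▓▓                     ┃   
kyo,Jack Clark,░┃         │                       ┃   
w York,Bob Lee,░┃         │                       ┃   
dney,Carol Wils░┃         │                       ┃   
erlin,Alice Dav░┃         │Score:                 ┃   
erlin,Grace Jon░┃         │0                      ┃   
ydney,Frank Tay▼┃         │                       ┃   
━━━━━━━━━━━━━━━━┛         │                       ┃   


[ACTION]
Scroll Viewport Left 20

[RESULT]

                                                      
                                                      
                                                      
                                                      
    ┏━━━━━━━━━━━━━━━━━━━━━━━┓                         
    ┃ FileEditor            ┃                         
    ┠───────────────────────┨                         
    ┃█ge,id,city,name,email▲┃                         
    ┃19,1,Toronto,Bob Lee,b█┃━━━━━━━━━━━━━━━━━━━━━━━━━
    ┃32,2,London,Grace Tayl░┃Tetris                   
    ┃21,3,Berlin,Ivy Jones,░┃─────────────────────────
    ┃51,4,Paris,Frank King,░┃         │Next:          
    ┃38,5,Tokyo,Jack Lee,ev░┃         │▓▓             
    ┃41,6,Berlin,Frank Smit░┃         │▓▓             
    ┃22,7,Tokyo,Jack Clark,░┃         │               
    ┃38,8,New York,Bob Lee,░┃         │               
    ┃45,9,Sydney,Carol Wils░┃         │               
    ┃39,10,Berlin,Alice Dav░┃         │Score:         
    ┃61,11,Berlin,Grace Jon░┃         │0              
    ┃24,12,Sydney,Frank Tay▼┃         │               
    ┗━━━━━━━━━━━━━━━━━━━━━━━┛         │               


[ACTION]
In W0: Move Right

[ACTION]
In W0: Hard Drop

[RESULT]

                                                      
                                                      
                                                      
                                                      
    ┏━━━━━━━━━━━━━━━━━━━━━━━┓                         
    ┃ FileEditor            ┃                         
    ┠───────────────────────┨                         
    ┃█ge,id,city,name,email▲┃                         
    ┃19,1,Toronto,Bob Lee,b█┃━━━━━━━━━━━━━━━━━━━━━━━━━
    ┃32,2,London,Grace Tayl░┃Tetris                   
    ┃21,3,Berlin,Ivy Jones,░┃─────────────────────────
    ┃51,4,Paris,Frank King,░┃         │Next:          
    ┃38,5,Tokyo,Jack Lee,ev░┃         │█              
    ┃41,6,Berlin,Frank Smit░┃         │███            
    ┃22,7,Tokyo,Jack Clark,░┃         │               
    ┃38,8,New York,Bob Lee,░┃         │               
    ┃45,9,Sydney,Carol Wils░┃         │               
    ┃39,10,Berlin,Alice Dav░┃         │Score:         
    ┃61,11,Berlin,Grace Jon░┃         │0              
    ┃24,12,Sydney,Frank Tay▼┃         │               
    ┗━━━━━━━━━━━━━━━━━━━━━━━┛   ▓▓    │               


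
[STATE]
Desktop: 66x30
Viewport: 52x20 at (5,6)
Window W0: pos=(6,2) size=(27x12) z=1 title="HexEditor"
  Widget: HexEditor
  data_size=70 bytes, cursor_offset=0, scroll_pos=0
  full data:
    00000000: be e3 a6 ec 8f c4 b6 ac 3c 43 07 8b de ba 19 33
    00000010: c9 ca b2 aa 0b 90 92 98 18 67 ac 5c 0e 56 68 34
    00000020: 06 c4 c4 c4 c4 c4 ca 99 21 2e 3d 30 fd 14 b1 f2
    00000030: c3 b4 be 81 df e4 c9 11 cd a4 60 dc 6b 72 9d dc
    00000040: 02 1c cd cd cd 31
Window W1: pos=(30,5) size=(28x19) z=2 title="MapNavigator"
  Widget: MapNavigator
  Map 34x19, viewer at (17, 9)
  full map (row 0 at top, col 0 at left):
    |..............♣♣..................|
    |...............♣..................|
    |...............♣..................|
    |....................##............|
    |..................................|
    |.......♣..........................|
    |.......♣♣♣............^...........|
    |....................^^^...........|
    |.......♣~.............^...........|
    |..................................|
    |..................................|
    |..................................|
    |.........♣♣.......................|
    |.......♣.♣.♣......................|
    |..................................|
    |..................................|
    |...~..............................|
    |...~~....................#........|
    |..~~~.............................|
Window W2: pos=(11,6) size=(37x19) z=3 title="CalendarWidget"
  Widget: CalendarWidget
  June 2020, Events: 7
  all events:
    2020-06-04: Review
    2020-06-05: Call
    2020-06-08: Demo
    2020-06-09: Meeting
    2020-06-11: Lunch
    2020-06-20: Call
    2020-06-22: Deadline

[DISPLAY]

 ┃0000┏━━━━━━━━━━━━━━━━━━━━━━━━━━━━━━━━━━━┓         
 ┃0000┃ CalendarWidget                    ┃─────────
 ┃0000┠───────────────────────────────────┨.........
 ┃0000┃             June 2020             ┃#........
 ┃    ┃Mo Tu We Th Fr Sa Su               ┃.........
 ┃    ┃ 1  2  3  4*  5*  6  7             ┃.........
 ┃    ┃ 8*  9* 10 11* 12 13 14            ┃.^.......
 ┗━━━━┃15 16 17 18 19 20* 21              ┃^^.......
      ┃22* 23 24 25 26 27 28              ┃.^.......
      ┃29 30                              ┃.........
      ┃                                   ┃.........
      ┃                                   ┃.........
      ┃                                   ┃.........
      ┃                                   ┃.........
      ┃                                   ┃.........
      ┃                                   ┃.........
      ┃                                   ┃.........
      ┃                                   ┃━━━━━━━━━
      ┗━━━━━━━━━━━━━━━━━━━━━━━━━━━━━━━━━━━┛         
                                                    


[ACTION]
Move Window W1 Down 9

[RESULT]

 ┃0000┏━━━━━━━━━━━━━━━━━━━━━━━━━━━━━━━━━━━┓         
 ┃0000┃ CalendarWidget                    ┃         
 ┃0000┠───────────────────────────────────┨         
 ┃0000┃             June 2020             ┃         
 ┃    ┃Mo Tu We Th Fr Sa Su               ┃         
 ┃    ┃ 1  2  3  4*  5*  6  7             ┃━━━━━━━━━
 ┃    ┃ 8*  9* 10 11* 12 13 14            ┃         
 ┗━━━━┃15 16 17 18 19 20* 21              ┃─────────
      ┃22* 23 24 25 26 27 28              ┃.........
      ┃29 30                              ┃#........
      ┃                                   ┃.........
      ┃                                   ┃.........
      ┃                                   ┃.^.......
      ┃                                   ┃^^.......
      ┃                                   ┃.^.......
      ┃                                   ┃.........
      ┃                                   ┃.........
      ┃                                   ┃.........
      ┗━━━━━━━━━━━━━━━━━━━━━━━━━━━━━━━━━━━┛.........
                         ┃...♣.♣.♣..................


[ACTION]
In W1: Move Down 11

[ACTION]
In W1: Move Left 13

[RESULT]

 ┃0000┏━━━━━━━━━━━━━━━━━━━━━━━━━━━━━━━━━━━┓         
 ┃0000┃ CalendarWidget                    ┃         
 ┃0000┠───────────────────────────────────┨         
 ┃0000┃             June 2020             ┃         
 ┃    ┃Mo Tu We Th Fr Sa Su               ┃         
 ┃    ┃ 1  2  3  4*  5*  6  7             ┃━━━━━━━━━
 ┃    ┃ 8*  9* 10 11* 12 13 14            ┃         
 ┗━━━━┃15 16 17 18 19 20* 21              ┃─────────
      ┃22* 23 24 25 26 27 28              ┃.........
      ┃29 30                              ┃.♣♣......
      ┃                                   ┃.♣.♣.....
      ┃                                   ┃.........
      ┃                                   ┃.........
      ┃                                   ┃.........
      ┃                                   ┃.........
      ┃                                   ┃.........
      ┃                                   ┃         
      ┃                                   ┃         
      ┗━━━━━━━━━━━━━━━━━━━━━━━━━━━━━━━━━━━┛         
                         ┃                          


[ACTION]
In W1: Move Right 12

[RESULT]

 ┃0000┏━━━━━━━━━━━━━━━━━━━━━━━━━━━━━━━━━━━┓         
 ┃0000┃ CalendarWidget                    ┃         
 ┃0000┠───────────────────────────────────┨         
 ┃0000┃             June 2020             ┃         
 ┃    ┃Mo Tu We Th Fr Sa Su               ┃         
 ┃    ┃ 1  2  3  4*  5*  6  7             ┃━━━━━━━━━
 ┃    ┃ 8*  9* 10 11* 12 13 14            ┃         
 ┗━━━━┃15 16 17 18 19 20* 21              ┃─────────
      ┃22* 23 24 25 26 27 28              ┃.........
      ┃29 30                              ┃.........
      ┃                                   ┃.........
      ┃                                   ┃.........
      ┃                                   ┃.........
      ┃                                   ┃.........
      ┃                                   ┃.....#...
      ┃                                   ┃.........
      ┃                                   ┃         
      ┃                                   ┃         
      ┗━━━━━━━━━━━━━━━━━━━━━━━━━━━━━━━━━━━┛         
                         ┃                          


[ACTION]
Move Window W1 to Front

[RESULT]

 ┃0000┏━━━━━━━━━━━━━━━━━━━━━━━━━━━━━━━━━━━┓         
 ┃0000┃ CalendarWidget                    ┃         
 ┃0000┠───────────────────────────────────┨         
 ┃0000┃             June 2020             ┃         
 ┃    ┃Mo Tu We Th Fr Sa Su               ┃         
 ┃    ┃ 1  2  3  4*  5*  ┏━━━━━━━━━━━━━━━━━━━━━━━━━━
 ┃    ┃ 8*  9* 10 11* 12 ┃ MapNavigator             
 ┗━━━━┃15 16 17 18 19 20*┠──────────────────────────
      ┃22* 23 24 25 26 27┃..........................
      ┃29 30             ┃......♣♣..................
      ┃                  ┃....♣.♣.♣.................
      ┃                  ┃..........................
      ┃                  ┃..........................
      ┃                  ┃~.........................
      ┃                  ┃~~....................#...
      ┃                  ┃~~...........@............
      ┃                  ┃                          
      ┃                  ┃                          
      ┗━━━━━━━━━━━━━━━━━━┃                          
                         ┃                          


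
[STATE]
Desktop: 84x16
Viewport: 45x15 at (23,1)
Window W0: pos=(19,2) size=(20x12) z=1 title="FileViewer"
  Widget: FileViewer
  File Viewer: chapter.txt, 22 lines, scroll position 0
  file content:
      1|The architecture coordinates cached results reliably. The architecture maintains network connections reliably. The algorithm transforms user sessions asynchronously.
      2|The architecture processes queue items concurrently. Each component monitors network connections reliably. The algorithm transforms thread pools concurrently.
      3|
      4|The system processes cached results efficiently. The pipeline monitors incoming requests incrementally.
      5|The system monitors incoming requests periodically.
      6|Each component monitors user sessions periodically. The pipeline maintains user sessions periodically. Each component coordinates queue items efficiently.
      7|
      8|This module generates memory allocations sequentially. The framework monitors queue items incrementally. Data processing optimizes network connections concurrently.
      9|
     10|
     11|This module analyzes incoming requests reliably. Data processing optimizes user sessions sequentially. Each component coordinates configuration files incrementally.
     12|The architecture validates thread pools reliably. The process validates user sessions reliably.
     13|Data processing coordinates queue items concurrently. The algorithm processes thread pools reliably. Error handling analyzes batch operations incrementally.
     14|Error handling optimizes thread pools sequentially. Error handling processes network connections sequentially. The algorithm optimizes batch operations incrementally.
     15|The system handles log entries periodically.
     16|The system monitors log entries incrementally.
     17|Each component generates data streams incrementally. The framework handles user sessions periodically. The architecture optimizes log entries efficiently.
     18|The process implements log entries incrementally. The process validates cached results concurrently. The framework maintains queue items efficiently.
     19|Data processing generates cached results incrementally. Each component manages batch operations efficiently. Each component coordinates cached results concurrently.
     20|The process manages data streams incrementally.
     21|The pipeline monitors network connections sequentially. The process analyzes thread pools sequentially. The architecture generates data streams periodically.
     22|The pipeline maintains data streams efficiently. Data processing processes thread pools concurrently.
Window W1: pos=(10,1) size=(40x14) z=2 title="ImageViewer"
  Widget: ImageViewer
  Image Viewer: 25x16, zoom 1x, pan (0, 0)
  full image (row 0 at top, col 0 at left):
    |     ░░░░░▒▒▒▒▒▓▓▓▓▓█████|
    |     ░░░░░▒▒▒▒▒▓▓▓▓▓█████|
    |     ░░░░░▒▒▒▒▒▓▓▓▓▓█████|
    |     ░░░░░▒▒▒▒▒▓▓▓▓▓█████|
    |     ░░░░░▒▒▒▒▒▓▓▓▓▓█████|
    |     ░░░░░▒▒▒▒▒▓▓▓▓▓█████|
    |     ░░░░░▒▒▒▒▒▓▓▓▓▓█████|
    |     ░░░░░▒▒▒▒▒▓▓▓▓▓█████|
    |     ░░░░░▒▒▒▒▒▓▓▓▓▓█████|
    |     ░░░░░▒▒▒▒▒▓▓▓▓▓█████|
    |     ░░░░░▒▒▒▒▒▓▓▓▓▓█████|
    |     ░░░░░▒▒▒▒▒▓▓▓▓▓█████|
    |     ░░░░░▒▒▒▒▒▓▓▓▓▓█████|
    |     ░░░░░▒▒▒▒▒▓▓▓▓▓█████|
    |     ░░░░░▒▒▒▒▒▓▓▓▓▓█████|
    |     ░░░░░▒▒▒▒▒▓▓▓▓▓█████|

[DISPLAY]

━━━━━━━━━━━━━━━━━━━━━━━━━━┓                  
                          ┃                  
──────────────────────────┨                  
▒▒▒▓▓▓▓▓█████             ┃                  
▒▒▒▓▓▓▓▓█████             ┃                  
▒▒▒▓▓▓▓▓█████             ┃                  
▒▒▒▓▓▓▓▓█████             ┃                  
▒▒▒▓▓▓▓▓█████             ┃                  
▒▒▒▓▓▓▓▓█████             ┃                  
▒▒▒▓▓▓▓▓█████             ┃                  
▒▒▒▓▓▓▓▓█████             ┃                  
▒▒▒▓▓▓▓▓█████             ┃                  
▒▒▒▓▓▓▓▓█████             ┃                  
━━━━━━━━━━━━━━━━━━━━━━━━━━┛                  
                                             


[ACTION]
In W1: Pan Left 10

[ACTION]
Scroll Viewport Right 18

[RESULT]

━━━━━━━━━━┓                                  
          ┃                                  
──────────┨                                  
          ┃                                  
          ┃                                  
          ┃                                  
          ┃                                  
          ┃                                  
          ┃                                  
          ┃                                  
          ┃                                  
          ┃                                  
          ┃                                  
━━━━━━━━━━┛                                  
                                             


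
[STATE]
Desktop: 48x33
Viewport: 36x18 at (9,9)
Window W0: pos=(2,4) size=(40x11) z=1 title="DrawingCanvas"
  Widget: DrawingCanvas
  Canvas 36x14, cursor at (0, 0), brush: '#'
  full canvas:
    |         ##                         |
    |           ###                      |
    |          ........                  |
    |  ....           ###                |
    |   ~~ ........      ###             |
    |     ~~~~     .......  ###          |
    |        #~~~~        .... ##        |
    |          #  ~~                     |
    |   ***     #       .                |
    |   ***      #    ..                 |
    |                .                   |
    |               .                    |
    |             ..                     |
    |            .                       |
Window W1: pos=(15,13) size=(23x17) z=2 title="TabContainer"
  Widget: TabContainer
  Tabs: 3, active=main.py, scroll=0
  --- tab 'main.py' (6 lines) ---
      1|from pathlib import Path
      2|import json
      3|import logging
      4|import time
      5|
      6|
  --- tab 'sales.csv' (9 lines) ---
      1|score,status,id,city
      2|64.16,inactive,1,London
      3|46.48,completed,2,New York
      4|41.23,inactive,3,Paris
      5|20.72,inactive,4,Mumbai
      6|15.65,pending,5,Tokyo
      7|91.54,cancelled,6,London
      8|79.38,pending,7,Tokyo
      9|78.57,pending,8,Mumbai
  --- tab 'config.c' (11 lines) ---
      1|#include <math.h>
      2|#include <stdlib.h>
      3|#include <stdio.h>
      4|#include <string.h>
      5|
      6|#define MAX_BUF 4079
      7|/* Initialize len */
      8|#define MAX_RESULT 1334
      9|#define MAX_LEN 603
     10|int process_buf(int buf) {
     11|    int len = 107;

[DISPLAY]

    ........                    ┃   
           ###                  ┃   
........      ###               ┃   
~~~     .......  ###            ┃   
  #~~~┏━━━━━━━━━━━━━━━━━━━━━┓   ┃   
━━━━━━┃ TabContainer        ┃━━━┛   
      ┠─────────────────────┨       
      ┃[main.py]│ sales.csv ┃       
      ┃─────────────────────┃       
      ┃from pathlib import P┃       
      ┃import json          ┃       
      ┃import logging       ┃       
      ┃import time          ┃       
      ┃                     ┃       
      ┃                     ┃       
      ┃                     ┃       
      ┃                     ┃       
      ┃                     ┃       


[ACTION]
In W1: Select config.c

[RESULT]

    ........                    ┃   
           ###                  ┃   
........      ###               ┃   
~~~     .......  ###            ┃   
  #~~~┏━━━━━━━━━━━━━━━━━━━━━┓   ┃   
━━━━━━┃ TabContainer        ┃━━━┛   
      ┠─────────────────────┨       
      ┃ main.py │ sales.csv ┃       
      ┃─────────────────────┃       
      ┃#include <math.h>    ┃       
      ┃#include <stdlib.h>  ┃       
      ┃#include <stdio.h>   ┃       
      ┃#include <string.h>  ┃       
      ┃                     ┃       
      ┃#define MAX_BUF 4079 ┃       
      ┃/* Initialize len */ ┃       
      ┃#define MAX_RESULT 13┃       
      ┃#define MAX_LEN 603  ┃       


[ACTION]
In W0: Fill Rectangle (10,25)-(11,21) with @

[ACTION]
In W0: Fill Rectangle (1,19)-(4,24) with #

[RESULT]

    ........ ######             ┃   
           ########             ┃   
........     ######             ┃   
~~~     .......  ###            ┃   
  #~~~┏━━━━━━━━━━━━━━━━━━━━━┓   ┃   
━━━━━━┃ TabContainer        ┃━━━┛   
      ┠─────────────────────┨       
      ┃ main.py │ sales.csv ┃       
      ┃─────────────────────┃       
      ┃#include <math.h>    ┃       
      ┃#include <stdlib.h>  ┃       
      ┃#include <stdio.h>   ┃       
      ┃#include <string.h>  ┃       
      ┃                     ┃       
      ┃#define MAX_BUF 4079 ┃       
      ┃/* Initialize len */ ┃       
      ┃#define MAX_RESULT 13┃       
      ┃#define MAX_LEN 603  ┃       


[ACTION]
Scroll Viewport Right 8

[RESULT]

 ........ ######             ┃      
        ########             ┃      
.....     ######             ┃      
     .......  ###            ┃      
~~~┏━━━━━━━━━━━━━━━━━━━━━┓   ┃      
━━━┃ TabContainer        ┃━━━┛      
   ┠─────────────────────┨          
   ┃ main.py │ sales.csv ┃          
   ┃─────────────────────┃          
   ┃#include <math.h>    ┃          
   ┃#include <stdlib.h>  ┃          
   ┃#include <stdio.h>   ┃          
   ┃#include <string.h>  ┃          
   ┃                     ┃          
   ┃#define MAX_BUF 4079 ┃          
   ┃/* Initialize len */ ┃          
   ┃#define MAX_RESULT 13┃          
   ┃#define MAX_LEN 603  ┃          
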